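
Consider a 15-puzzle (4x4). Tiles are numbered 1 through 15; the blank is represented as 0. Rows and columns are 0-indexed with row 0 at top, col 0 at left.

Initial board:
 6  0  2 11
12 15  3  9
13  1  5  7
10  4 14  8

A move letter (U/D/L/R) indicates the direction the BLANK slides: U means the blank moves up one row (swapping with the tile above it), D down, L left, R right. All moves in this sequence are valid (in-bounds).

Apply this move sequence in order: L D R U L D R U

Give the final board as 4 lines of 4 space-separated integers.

After move 1 (L):
 0  6  2 11
12 15  3  9
13  1  5  7
10  4 14  8

After move 2 (D):
12  6  2 11
 0 15  3  9
13  1  5  7
10  4 14  8

After move 3 (R):
12  6  2 11
15  0  3  9
13  1  5  7
10  4 14  8

After move 4 (U):
12  0  2 11
15  6  3  9
13  1  5  7
10  4 14  8

After move 5 (L):
 0 12  2 11
15  6  3  9
13  1  5  7
10  4 14  8

After move 6 (D):
15 12  2 11
 0  6  3  9
13  1  5  7
10  4 14  8

After move 7 (R):
15 12  2 11
 6  0  3  9
13  1  5  7
10  4 14  8

After move 8 (U):
15  0  2 11
 6 12  3  9
13  1  5  7
10  4 14  8

Answer: 15  0  2 11
 6 12  3  9
13  1  5  7
10  4 14  8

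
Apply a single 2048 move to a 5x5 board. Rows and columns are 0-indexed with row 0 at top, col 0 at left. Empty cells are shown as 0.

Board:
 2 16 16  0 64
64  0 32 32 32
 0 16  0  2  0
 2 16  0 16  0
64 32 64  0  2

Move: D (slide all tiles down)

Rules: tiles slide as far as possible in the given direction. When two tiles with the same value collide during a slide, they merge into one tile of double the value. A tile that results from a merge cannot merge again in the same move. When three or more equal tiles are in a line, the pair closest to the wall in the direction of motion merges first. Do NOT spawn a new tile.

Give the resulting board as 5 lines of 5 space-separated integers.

Slide down:
col 0: [2, 64, 0, 2, 64] -> [0, 2, 64, 2, 64]
col 1: [16, 0, 16, 16, 32] -> [0, 0, 16, 32, 32]
col 2: [16, 32, 0, 0, 64] -> [0, 0, 16, 32, 64]
col 3: [0, 32, 2, 16, 0] -> [0, 0, 32, 2, 16]
col 4: [64, 32, 0, 0, 2] -> [0, 0, 64, 32, 2]

Answer:  0  0  0  0  0
 2  0  0  0  0
64 16 16 32 64
 2 32 32  2 32
64 32 64 16  2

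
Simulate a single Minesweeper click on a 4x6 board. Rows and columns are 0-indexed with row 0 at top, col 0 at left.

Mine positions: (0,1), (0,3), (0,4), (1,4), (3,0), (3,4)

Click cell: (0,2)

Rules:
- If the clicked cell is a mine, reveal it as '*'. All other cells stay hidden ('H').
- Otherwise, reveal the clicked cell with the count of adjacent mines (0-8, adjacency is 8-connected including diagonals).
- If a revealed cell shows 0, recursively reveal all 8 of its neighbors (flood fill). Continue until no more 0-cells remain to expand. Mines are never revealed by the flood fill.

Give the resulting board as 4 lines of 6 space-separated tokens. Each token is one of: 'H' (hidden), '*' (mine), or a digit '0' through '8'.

H H 2 H H H
H H H H H H
H H H H H H
H H H H H H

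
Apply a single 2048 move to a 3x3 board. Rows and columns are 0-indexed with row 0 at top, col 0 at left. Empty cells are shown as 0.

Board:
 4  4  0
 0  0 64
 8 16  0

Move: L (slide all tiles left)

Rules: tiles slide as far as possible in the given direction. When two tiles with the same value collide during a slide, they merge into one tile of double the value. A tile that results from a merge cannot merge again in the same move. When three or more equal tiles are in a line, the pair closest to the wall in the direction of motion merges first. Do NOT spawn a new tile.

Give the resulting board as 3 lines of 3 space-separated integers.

Answer:  8  0  0
64  0  0
 8 16  0

Derivation:
Slide left:
row 0: [4, 4, 0] -> [8, 0, 0]
row 1: [0, 0, 64] -> [64, 0, 0]
row 2: [8, 16, 0] -> [8, 16, 0]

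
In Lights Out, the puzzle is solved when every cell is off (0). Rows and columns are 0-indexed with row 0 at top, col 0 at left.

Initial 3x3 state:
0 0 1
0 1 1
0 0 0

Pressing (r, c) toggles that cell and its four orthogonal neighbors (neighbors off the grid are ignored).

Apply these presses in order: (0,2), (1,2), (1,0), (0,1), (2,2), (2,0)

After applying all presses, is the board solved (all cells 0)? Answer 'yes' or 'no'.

Answer: yes

Derivation:
After press 1 at (0,2):
0 1 0
0 1 0
0 0 0

After press 2 at (1,2):
0 1 1
0 0 1
0 0 1

After press 3 at (1,0):
1 1 1
1 1 1
1 0 1

After press 4 at (0,1):
0 0 0
1 0 1
1 0 1

After press 5 at (2,2):
0 0 0
1 0 0
1 1 0

After press 6 at (2,0):
0 0 0
0 0 0
0 0 0

Lights still on: 0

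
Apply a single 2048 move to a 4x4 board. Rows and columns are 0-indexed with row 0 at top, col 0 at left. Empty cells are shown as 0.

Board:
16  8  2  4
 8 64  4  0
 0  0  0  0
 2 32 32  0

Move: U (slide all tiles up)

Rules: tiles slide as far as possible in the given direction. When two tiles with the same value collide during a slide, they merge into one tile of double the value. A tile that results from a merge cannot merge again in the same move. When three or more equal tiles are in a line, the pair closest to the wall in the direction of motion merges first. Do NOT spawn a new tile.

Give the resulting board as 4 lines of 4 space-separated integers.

Answer: 16  8  2  4
 8 64  4  0
 2 32 32  0
 0  0  0  0

Derivation:
Slide up:
col 0: [16, 8, 0, 2] -> [16, 8, 2, 0]
col 1: [8, 64, 0, 32] -> [8, 64, 32, 0]
col 2: [2, 4, 0, 32] -> [2, 4, 32, 0]
col 3: [4, 0, 0, 0] -> [4, 0, 0, 0]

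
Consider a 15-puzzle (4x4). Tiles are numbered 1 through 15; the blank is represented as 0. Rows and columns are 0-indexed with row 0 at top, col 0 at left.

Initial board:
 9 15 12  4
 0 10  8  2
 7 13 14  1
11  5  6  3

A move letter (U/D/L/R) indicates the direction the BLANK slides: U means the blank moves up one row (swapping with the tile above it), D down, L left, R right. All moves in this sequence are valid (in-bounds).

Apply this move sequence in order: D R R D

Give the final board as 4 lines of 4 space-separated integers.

Answer:  9 15 12  4
 7 10  8  2
13 14  6  1
11  5  0  3

Derivation:
After move 1 (D):
 9 15 12  4
 7 10  8  2
 0 13 14  1
11  5  6  3

After move 2 (R):
 9 15 12  4
 7 10  8  2
13  0 14  1
11  5  6  3

After move 3 (R):
 9 15 12  4
 7 10  8  2
13 14  0  1
11  5  6  3

After move 4 (D):
 9 15 12  4
 7 10  8  2
13 14  6  1
11  5  0  3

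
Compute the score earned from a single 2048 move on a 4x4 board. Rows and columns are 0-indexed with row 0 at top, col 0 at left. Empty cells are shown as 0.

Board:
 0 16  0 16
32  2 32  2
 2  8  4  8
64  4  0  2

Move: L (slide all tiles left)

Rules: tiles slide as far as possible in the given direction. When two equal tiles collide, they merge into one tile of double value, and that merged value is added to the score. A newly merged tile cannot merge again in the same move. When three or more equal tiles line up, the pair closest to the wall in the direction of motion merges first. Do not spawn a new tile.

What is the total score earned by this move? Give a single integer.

Slide left:
row 0: [0, 16, 0, 16] -> [32, 0, 0, 0]  score +32 (running 32)
row 1: [32, 2, 32, 2] -> [32, 2, 32, 2]  score +0 (running 32)
row 2: [2, 8, 4, 8] -> [2, 8, 4, 8]  score +0 (running 32)
row 3: [64, 4, 0, 2] -> [64, 4, 2, 0]  score +0 (running 32)
Board after move:
32  0  0  0
32  2 32  2
 2  8  4  8
64  4  2  0

Answer: 32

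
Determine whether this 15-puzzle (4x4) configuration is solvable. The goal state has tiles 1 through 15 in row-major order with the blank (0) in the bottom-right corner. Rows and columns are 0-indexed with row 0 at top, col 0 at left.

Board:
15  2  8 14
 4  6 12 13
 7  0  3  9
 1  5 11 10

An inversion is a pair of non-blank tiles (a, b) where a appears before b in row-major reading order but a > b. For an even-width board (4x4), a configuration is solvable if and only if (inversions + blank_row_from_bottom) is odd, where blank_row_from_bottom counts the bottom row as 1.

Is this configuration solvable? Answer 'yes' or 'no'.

Answer: no

Derivation:
Inversions: 58
Blank is in row 2 (0-indexed from top), which is row 2 counting from the bottom (bottom = 1).
58 + 2 = 60, which is even, so the puzzle is not solvable.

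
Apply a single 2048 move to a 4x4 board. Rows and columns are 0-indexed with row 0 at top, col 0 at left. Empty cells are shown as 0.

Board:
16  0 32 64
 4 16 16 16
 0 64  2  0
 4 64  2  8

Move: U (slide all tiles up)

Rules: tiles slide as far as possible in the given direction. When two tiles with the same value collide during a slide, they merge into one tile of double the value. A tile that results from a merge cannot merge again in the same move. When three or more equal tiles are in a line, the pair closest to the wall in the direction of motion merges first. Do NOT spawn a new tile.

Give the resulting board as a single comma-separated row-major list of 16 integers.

Slide up:
col 0: [16, 4, 0, 4] -> [16, 8, 0, 0]
col 1: [0, 16, 64, 64] -> [16, 128, 0, 0]
col 2: [32, 16, 2, 2] -> [32, 16, 4, 0]
col 3: [64, 16, 0, 8] -> [64, 16, 8, 0]

Answer: 16, 16, 32, 64, 8, 128, 16, 16, 0, 0, 4, 8, 0, 0, 0, 0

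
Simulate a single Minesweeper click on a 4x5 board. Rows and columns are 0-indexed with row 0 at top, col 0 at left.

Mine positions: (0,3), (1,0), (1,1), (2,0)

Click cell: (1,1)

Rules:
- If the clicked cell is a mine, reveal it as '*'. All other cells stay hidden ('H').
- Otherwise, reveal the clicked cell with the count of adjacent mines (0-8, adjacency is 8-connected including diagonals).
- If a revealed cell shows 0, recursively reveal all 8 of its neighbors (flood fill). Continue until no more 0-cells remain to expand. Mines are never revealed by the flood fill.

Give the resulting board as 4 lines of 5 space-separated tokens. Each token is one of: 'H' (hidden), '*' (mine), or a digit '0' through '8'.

H H H H H
H * H H H
H H H H H
H H H H H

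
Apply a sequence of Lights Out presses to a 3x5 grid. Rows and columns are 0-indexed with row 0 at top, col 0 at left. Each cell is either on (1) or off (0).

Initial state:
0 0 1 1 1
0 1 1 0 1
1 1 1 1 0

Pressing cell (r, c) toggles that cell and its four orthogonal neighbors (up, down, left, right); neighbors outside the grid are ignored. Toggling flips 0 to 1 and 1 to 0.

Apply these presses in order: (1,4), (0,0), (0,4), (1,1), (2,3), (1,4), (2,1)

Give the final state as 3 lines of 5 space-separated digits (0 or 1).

Answer: 1 0 1 0 0
0 1 0 1 0
0 1 1 0 1

Derivation:
After press 1 at (1,4):
0 0 1 1 0
0 1 1 1 0
1 1 1 1 1

After press 2 at (0,0):
1 1 1 1 0
1 1 1 1 0
1 1 1 1 1

After press 3 at (0,4):
1 1 1 0 1
1 1 1 1 1
1 1 1 1 1

After press 4 at (1,1):
1 0 1 0 1
0 0 0 1 1
1 0 1 1 1

After press 5 at (2,3):
1 0 1 0 1
0 0 0 0 1
1 0 0 0 0

After press 6 at (1,4):
1 0 1 0 0
0 0 0 1 0
1 0 0 0 1

After press 7 at (2,1):
1 0 1 0 0
0 1 0 1 0
0 1 1 0 1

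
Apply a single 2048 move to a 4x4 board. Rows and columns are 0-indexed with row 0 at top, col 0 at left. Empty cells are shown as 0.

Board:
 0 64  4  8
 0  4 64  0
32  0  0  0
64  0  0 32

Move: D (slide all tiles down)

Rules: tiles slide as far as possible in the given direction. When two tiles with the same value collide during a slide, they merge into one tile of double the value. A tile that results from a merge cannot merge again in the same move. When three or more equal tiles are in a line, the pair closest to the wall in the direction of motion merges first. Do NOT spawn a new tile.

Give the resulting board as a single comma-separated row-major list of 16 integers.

Answer: 0, 0, 0, 0, 0, 0, 0, 0, 32, 64, 4, 8, 64, 4, 64, 32

Derivation:
Slide down:
col 0: [0, 0, 32, 64] -> [0, 0, 32, 64]
col 1: [64, 4, 0, 0] -> [0, 0, 64, 4]
col 2: [4, 64, 0, 0] -> [0, 0, 4, 64]
col 3: [8, 0, 0, 32] -> [0, 0, 8, 32]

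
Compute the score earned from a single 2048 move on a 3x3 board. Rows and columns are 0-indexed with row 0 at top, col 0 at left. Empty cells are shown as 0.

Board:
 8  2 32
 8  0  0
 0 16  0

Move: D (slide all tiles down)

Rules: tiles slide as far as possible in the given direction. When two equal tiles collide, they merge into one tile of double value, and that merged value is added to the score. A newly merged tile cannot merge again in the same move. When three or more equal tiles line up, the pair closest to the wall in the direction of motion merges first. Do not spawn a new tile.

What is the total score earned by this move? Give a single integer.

Answer: 16

Derivation:
Slide down:
col 0: [8, 8, 0] -> [0, 0, 16]  score +16 (running 16)
col 1: [2, 0, 16] -> [0, 2, 16]  score +0 (running 16)
col 2: [32, 0, 0] -> [0, 0, 32]  score +0 (running 16)
Board after move:
 0  0  0
 0  2  0
16 16 32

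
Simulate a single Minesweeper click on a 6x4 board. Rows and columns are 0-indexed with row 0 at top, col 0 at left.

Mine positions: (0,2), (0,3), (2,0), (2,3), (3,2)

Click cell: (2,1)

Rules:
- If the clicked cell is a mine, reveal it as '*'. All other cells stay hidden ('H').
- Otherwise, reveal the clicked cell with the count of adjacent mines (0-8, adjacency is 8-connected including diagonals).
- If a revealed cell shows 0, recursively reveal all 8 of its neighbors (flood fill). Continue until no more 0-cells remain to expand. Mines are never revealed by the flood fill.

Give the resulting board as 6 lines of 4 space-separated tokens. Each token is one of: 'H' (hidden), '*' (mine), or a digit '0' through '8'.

H H H H
H H H H
H 2 H H
H H H H
H H H H
H H H H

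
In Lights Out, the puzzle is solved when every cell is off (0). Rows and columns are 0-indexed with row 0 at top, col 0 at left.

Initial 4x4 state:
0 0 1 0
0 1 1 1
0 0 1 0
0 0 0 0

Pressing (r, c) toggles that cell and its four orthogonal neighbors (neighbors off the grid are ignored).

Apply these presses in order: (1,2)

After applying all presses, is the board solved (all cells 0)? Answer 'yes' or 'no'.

Answer: yes

Derivation:
After press 1 at (1,2):
0 0 0 0
0 0 0 0
0 0 0 0
0 0 0 0

Lights still on: 0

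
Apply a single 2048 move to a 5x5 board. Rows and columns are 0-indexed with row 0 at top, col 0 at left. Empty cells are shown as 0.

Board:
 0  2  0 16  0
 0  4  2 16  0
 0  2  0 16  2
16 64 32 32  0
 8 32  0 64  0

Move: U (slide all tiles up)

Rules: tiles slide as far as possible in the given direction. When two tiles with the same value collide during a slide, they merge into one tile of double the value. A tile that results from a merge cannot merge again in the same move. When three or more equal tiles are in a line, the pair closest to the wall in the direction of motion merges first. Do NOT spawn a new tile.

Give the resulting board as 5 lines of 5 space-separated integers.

Answer: 16  2  2 32  2
 8  4 32 16  0
 0  2  0 32  0
 0 64  0 64  0
 0 32  0  0  0

Derivation:
Slide up:
col 0: [0, 0, 0, 16, 8] -> [16, 8, 0, 0, 0]
col 1: [2, 4, 2, 64, 32] -> [2, 4, 2, 64, 32]
col 2: [0, 2, 0, 32, 0] -> [2, 32, 0, 0, 0]
col 3: [16, 16, 16, 32, 64] -> [32, 16, 32, 64, 0]
col 4: [0, 0, 2, 0, 0] -> [2, 0, 0, 0, 0]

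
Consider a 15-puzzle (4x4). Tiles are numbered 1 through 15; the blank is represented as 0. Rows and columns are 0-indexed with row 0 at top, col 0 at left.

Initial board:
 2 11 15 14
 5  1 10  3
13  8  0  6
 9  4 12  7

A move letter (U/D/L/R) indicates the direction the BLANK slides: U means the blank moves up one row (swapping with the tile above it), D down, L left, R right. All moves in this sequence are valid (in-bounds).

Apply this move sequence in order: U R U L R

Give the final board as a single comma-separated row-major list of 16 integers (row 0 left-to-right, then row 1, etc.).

Answer: 2, 11, 15, 0, 5, 1, 3, 14, 13, 8, 10, 6, 9, 4, 12, 7

Derivation:
After move 1 (U):
 2 11 15 14
 5  1  0  3
13  8 10  6
 9  4 12  7

After move 2 (R):
 2 11 15 14
 5  1  3  0
13  8 10  6
 9  4 12  7

After move 3 (U):
 2 11 15  0
 5  1  3 14
13  8 10  6
 9  4 12  7

After move 4 (L):
 2 11  0 15
 5  1  3 14
13  8 10  6
 9  4 12  7

After move 5 (R):
 2 11 15  0
 5  1  3 14
13  8 10  6
 9  4 12  7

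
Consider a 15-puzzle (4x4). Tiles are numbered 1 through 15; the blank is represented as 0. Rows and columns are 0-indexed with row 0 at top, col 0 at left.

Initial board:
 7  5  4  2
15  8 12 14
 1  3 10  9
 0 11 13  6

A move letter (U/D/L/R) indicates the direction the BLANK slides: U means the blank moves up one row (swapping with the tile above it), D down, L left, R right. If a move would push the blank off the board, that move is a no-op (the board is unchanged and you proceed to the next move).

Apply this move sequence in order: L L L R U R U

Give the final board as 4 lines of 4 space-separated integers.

After move 1 (L):
 7  5  4  2
15  8 12 14
 1  3 10  9
 0 11 13  6

After move 2 (L):
 7  5  4  2
15  8 12 14
 1  3 10  9
 0 11 13  6

After move 3 (L):
 7  5  4  2
15  8 12 14
 1  3 10  9
 0 11 13  6

After move 4 (R):
 7  5  4  2
15  8 12 14
 1  3 10  9
11  0 13  6

After move 5 (U):
 7  5  4  2
15  8 12 14
 1  0 10  9
11  3 13  6

After move 6 (R):
 7  5  4  2
15  8 12 14
 1 10  0  9
11  3 13  6

After move 7 (U):
 7  5  4  2
15  8  0 14
 1 10 12  9
11  3 13  6

Answer:  7  5  4  2
15  8  0 14
 1 10 12  9
11  3 13  6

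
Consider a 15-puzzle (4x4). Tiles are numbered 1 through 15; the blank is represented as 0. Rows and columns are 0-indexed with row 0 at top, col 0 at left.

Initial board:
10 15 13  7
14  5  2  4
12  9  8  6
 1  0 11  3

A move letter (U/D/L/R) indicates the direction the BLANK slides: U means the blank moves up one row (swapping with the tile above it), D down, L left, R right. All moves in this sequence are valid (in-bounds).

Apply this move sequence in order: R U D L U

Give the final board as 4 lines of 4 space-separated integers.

After move 1 (R):
10 15 13  7
14  5  2  4
12  9  8  6
 1 11  0  3

After move 2 (U):
10 15 13  7
14  5  2  4
12  9  0  6
 1 11  8  3

After move 3 (D):
10 15 13  7
14  5  2  4
12  9  8  6
 1 11  0  3

After move 4 (L):
10 15 13  7
14  5  2  4
12  9  8  6
 1  0 11  3

After move 5 (U):
10 15 13  7
14  5  2  4
12  0  8  6
 1  9 11  3

Answer: 10 15 13  7
14  5  2  4
12  0  8  6
 1  9 11  3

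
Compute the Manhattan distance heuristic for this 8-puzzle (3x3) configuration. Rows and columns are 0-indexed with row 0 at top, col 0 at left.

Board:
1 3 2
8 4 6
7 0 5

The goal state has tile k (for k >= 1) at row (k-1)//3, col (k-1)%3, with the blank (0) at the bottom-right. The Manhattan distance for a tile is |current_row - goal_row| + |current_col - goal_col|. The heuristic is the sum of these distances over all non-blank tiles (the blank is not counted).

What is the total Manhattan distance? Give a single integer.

Answer: 7

Derivation:
Tile 1: (0,0)->(0,0) = 0
Tile 3: (0,1)->(0,2) = 1
Tile 2: (0,2)->(0,1) = 1
Tile 8: (1,0)->(2,1) = 2
Tile 4: (1,1)->(1,0) = 1
Tile 6: (1,2)->(1,2) = 0
Tile 7: (2,0)->(2,0) = 0
Tile 5: (2,2)->(1,1) = 2
Sum: 0 + 1 + 1 + 2 + 1 + 0 + 0 + 2 = 7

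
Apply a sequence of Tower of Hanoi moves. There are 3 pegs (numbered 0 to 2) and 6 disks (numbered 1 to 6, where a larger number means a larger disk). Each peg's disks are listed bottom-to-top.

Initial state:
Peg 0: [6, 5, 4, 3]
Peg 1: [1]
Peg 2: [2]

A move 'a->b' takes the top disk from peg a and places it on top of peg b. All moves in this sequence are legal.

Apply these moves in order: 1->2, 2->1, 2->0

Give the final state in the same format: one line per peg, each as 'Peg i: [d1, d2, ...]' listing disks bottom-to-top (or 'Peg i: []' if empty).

After move 1 (1->2):
Peg 0: [6, 5, 4, 3]
Peg 1: []
Peg 2: [2, 1]

After move 2 (2->1):
Peg 0: [6, 5, 4, 3]
Peg 1: [1]
Peg 2: [2]

After move 3 (2->0):
Peg 0: [6, 5, 4, 3, 2]
Peg 1: [1]
Peg 2: []

Answer: Peg 0: [6, 5, 4, 3, 2]
Peg 1: [1]
Peg 2: []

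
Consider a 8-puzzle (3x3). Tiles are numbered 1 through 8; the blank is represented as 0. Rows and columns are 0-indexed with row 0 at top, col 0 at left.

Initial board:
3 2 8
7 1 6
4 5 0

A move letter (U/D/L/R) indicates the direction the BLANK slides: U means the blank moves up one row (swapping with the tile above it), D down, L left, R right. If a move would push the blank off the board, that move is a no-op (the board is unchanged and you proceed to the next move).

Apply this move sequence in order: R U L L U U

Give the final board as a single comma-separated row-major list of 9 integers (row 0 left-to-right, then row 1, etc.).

Answer: 0, 2, 8, 3, 7, 1, 4, 5, 6

Derivation:
After move 1 (R):
3 2 8
7 1 6
4 5 0

After move 2 (U):
3 2 8
7 1 0
4 5 6

After move 3 (L):
3 2 8
7 0 1
4 5 6

After move 4 (L):
3 2 8
0 7 1
4 5 6

After move 5 (U):
0 2 8
3 7 1
4 5 6

After move 6 (U):
0 2 8
3 7 1
4 5 6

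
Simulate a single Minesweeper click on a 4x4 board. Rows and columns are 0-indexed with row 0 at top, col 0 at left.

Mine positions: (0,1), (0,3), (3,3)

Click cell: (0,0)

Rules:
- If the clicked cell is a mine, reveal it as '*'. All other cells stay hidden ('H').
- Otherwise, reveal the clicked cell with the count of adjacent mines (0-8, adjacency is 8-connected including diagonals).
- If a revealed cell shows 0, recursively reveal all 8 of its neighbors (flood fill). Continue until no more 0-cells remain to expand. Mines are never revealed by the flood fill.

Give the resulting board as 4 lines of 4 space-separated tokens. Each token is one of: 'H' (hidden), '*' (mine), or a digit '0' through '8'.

1 H H H
H H H H
H H H H
H H H H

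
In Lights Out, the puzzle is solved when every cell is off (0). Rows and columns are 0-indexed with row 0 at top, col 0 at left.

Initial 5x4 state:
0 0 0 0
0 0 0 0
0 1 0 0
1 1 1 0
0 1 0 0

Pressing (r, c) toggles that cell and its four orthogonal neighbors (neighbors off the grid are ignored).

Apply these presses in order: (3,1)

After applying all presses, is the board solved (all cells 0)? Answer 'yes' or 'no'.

Answer: yes

Derivation:
After press 1 at (3,1):
0 0 0 0
0 0 0 0
0 0 0 0
0 0 0 0
0 0 0 0

Lights still on: 0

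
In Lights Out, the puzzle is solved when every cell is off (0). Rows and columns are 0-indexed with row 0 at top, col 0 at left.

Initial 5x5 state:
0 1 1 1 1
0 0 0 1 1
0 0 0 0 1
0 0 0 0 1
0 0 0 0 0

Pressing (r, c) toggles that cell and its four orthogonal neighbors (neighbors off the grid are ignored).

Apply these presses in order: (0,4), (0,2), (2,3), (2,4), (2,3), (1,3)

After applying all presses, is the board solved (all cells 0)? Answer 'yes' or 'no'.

Answer: yes

Derivation:
After press 1 at (0,4):
0 1 1 0 0
0 0 0 1 0
0 0 0 0 1
0 0 0 0 1
0 0 0 0 0

After press 2 at (0,2):
0 0 0 1 0
0 0 1 1 0
0 0 0 0 1
0 0 0 0 1
0 0 0 0 0

After press 3 at (2,3):
0 0 0 1 0
0 0 1 0 0
0 0 1 1 0
0 0 0 1 1
0 0 0 0 0

After press 4 at (2,4):
0 0 0 1 0
0 0 1 0 1
0 0 1 0 1
0 0 0 1 0
0 0 0 0 0

After press 5 at (2,3):
0 0 0 1 0
0 0 1 1 1
0 0 0 1 0
0 0 0 0 0
0 0 0 0 0

After press 6 at (1,3):
0 0 0 0 0
0 0 0 0 0
0 0 0 0 0
0 0 0 0 0
0 0 0 0 0

Lights still on: 0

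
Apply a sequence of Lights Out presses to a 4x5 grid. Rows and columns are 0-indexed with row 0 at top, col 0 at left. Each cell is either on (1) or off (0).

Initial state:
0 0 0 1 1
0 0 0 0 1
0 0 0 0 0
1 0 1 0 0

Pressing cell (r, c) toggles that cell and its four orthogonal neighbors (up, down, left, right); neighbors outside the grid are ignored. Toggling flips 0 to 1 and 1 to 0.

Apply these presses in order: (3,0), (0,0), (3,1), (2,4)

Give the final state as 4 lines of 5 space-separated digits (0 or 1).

After press 1 at (3,0):
0 0 0 1 1
0 0 0 0 1
1 0 0 0 0
0 1 1 0 0

After press 2 at (0,0):
1 1 0 1 1
1 0 0 0 1
1 0 0 0 0
0 1 1 0 0

After press 3 at (3,1):
1 1 0 1 1
1 0 0 0 1
1 1 0 0 0
1 0 0 0 0

After press 4 at (2,4):
1 1 0 1 1
1 0 0 0 0
1 1 0 1 1
1 0 0 0 1

Answer: 1 1 0 1 1
1 0 0 0 0
1 1 0 1 1
1 0 0 0 1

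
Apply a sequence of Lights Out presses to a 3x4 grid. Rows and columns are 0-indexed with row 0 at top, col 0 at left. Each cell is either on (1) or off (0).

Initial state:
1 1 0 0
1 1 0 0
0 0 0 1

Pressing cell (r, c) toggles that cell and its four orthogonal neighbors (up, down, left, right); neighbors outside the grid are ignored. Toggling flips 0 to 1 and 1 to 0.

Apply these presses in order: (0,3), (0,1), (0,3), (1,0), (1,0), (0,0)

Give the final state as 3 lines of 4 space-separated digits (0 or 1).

After press 1 at (0,3):
1 1 1 1
1 1 0 1
0 0 0 1

After press 2 at (0,1):
0 0 0 1
1 0 0 1
0 0 0 1

After press 3 at (0,3):
0 0 1 0
1 0 0 0
0 0 0 1

After press 4 at (1,0):
1 0 1 0
0 1 0 0
1 0 0 1

After press 5 at (1,0):
0 0 1 0
1 0 0 0
0 0 0 1

After press 6 at (0,0):
1 1 1 0
0 0 0 0
0 0 0 1

Answer: 1 1 1 0
0 0 0 0
0 0 0 1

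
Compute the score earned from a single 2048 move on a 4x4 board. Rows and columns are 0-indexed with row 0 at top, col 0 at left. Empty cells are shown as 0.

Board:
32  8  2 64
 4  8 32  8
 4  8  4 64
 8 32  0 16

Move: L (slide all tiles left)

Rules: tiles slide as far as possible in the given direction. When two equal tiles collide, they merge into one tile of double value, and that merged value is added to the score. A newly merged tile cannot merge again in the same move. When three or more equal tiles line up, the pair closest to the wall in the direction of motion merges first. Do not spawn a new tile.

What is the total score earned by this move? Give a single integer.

Answer: 0

Derivation:
Slide left:
row 0: [32, 8, 2, 64] -> [32, 8, 2, 64]  score +0 (running 0)
row 1: [4, 8, 32, 8] -> [4, 8, 32, 8]  score +0 (running 0)
row 2: [4, 8, 4, 64] -> [4, 8, 4, 64]  score +0 (running 0)
row 3: [8, 32, 0, 16] -> [8, 32, 16, 0]  score +0 (running 0)
Board after move:
32  8  2 64
 4  8 32  8
 4  8  4 64
 8 32 16  0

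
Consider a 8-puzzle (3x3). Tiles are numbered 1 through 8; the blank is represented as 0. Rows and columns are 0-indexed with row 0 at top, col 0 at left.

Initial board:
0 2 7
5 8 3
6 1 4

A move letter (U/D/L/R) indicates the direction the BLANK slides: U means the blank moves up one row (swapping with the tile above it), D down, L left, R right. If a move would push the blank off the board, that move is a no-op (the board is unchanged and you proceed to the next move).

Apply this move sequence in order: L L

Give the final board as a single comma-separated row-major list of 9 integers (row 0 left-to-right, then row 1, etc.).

Answer: 0, 2, 7, 5, 8, 3, 6, 1, 4

Derivation:
After move 1 (L):
0 2 7
5 8 3
6 1 4

After move 2 (L):
0 2 7
5 8 3
6 1 4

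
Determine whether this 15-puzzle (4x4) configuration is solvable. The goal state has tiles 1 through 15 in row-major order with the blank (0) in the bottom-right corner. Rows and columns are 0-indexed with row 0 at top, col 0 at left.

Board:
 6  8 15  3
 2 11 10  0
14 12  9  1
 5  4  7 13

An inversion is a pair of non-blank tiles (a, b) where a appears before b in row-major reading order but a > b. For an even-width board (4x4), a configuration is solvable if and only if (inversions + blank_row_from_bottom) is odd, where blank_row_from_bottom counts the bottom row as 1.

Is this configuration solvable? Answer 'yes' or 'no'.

Answer: yes

Derivation:
Inversions: 54
Blank is in row 1 (0-indexed from top), which is row 3 counting from the bottom (bottom = 1).
54 + 3 = 57, which is odd, so the puzzle is solvable.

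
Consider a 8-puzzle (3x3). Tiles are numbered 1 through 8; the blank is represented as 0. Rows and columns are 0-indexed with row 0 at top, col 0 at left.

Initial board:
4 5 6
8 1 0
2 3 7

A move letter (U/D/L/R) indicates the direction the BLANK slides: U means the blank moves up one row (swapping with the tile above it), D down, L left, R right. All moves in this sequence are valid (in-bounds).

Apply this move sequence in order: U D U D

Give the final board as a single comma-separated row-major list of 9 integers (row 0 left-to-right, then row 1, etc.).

After move 1 (U):
4 5 0
8 1 6
2 3 7

After move 2 (D):
4 5 6
8 1 0
2 3 7

After move 3 (U):
4 5 0
8 1 6
2 3 7

After move 4 (D):
4 5 6
8 1 0
2 3 7

Answer: 4, 5, 6, 8, 1, 0, 2, 3, 7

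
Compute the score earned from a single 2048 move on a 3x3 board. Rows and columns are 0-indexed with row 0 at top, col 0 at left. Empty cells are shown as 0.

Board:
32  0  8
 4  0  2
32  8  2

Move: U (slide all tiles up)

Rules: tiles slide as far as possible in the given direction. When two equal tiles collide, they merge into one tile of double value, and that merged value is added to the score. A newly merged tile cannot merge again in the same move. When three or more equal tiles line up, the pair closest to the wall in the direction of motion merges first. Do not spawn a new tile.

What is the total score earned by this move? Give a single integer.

Slide up:
col 0: [32, 4, 32] -> [32, 4, 32]  score +0 (running 0)
col 1: [0, 0, 8] -> [8, 0, 0]  score +0 (running 0)
col 2: [8, 2, 2] -> [8, 4, 0]  score +4 (running 4)
Board after move:
32  8  8
 4  0  4
32  0  0

Answer: 4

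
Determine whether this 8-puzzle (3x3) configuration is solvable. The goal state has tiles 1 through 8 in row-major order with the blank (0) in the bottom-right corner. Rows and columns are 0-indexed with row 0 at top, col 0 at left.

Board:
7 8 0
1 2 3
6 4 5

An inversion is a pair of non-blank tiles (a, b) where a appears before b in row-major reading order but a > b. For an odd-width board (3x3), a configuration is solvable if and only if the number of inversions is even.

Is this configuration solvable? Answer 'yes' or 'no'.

Answer: yes

Derivation:
Inversions (pairs i<j in row-major order where tile[i] > tile[j] > 0): 14
14 is even, so the puzzle is solvable.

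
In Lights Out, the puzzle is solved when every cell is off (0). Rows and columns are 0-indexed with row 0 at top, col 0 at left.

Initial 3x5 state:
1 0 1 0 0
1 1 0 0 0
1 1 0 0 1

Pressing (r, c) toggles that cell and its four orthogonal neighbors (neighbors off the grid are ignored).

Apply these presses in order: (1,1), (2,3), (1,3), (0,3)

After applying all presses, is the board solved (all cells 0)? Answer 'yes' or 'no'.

After press 1 at (1,1):
1 1 1 0 0
0 0 1 0 0
1 0 0 0 1

After press 2 at (2,3):
1 1 1 0 0
0 0 1 1 0
1 0 1 1 0

After press 3 at (1,3):
1 1 1 1 0
0 0 0 0 1
1 0 1 0 0

After press 4 at (0,3):
1 1 0 0 1
0 0 0 1 1
1 0 1 0 0

Lights still on: 7

Answer: no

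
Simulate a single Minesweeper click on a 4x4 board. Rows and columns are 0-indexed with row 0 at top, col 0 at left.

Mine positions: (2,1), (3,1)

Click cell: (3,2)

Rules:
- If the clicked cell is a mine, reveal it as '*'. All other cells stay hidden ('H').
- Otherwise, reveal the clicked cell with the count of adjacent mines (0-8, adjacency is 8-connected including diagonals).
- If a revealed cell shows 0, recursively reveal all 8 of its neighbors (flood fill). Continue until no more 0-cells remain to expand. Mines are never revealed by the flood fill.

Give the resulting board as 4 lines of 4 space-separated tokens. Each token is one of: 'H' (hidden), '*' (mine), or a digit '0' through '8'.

H H H H
H H H H
H H H H
H H 2 H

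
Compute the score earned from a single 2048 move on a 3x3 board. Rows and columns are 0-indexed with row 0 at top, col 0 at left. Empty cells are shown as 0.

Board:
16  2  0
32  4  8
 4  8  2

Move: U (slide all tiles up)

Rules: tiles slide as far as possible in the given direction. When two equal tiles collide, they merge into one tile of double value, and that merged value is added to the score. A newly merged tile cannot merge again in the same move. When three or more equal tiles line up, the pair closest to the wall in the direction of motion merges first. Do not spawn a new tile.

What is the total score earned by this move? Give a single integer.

Slide up:
col 0: [16, 32, 4] -> [16, 32, 4]  score +0 (running 0)
col 1: [2, 4, 8] -> [2, 4, 8]  score +0 (running 0)
col 2: [0, 8, 2] -> [8, 2, 0]  score +0 (running 0)
Board after move:
16  2  8
32  4  2
 4  8  0

Answer: 0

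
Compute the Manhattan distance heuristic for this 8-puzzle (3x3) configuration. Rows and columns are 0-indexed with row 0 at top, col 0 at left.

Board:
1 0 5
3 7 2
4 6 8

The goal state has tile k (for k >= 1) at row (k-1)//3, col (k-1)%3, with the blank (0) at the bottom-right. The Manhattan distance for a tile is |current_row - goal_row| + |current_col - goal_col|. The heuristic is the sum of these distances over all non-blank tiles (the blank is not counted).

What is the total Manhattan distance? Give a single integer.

Tile 1: (0,0)->(0,0) = 0
Tile 5: (0,2)->(1,1) = 2
Tile 3: (1,0)->(0,2) = 3
Tile 7: (1,1)->(2,0) = 2
Tile 2: (1,2)->(0,1) = 2
Tile 4: (2,0)->(1,0) = 1
Tile 6: (2,1)->(1,2) = 2
Tile 8: (2,2)->(2,1) = 1
Sum: 0 + 2 + 3 + 2 + 2 + 1 + 2 + 1 = 13

Answer: 13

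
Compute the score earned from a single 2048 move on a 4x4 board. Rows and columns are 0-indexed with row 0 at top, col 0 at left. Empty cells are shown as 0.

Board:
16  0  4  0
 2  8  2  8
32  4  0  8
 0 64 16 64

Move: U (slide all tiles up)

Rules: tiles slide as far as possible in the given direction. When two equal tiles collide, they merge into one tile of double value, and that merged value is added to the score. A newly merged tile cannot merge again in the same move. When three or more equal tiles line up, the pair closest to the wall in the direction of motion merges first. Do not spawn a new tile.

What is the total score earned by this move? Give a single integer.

Answer: 16

Derivation:
Slide up:
col 0: [16, 2, 32, 0] -> [16, 2, 32, 0]  score +0 (running 0)
col 1: [0, 8, 4, 64] -> [8, 4, 64, 0]  score +0 (running 0)
col 2: [4, 2, 0, 16] -> [4, 2, 16, 0]  score +0 (running 0)
col 3: [0, 8, 8, 64] -> [16, 64, 0, 0]  score +16 (running 16)
Board after move:
16  8  4 16
 2  4  2 64
32 64 16  0
 0  0  0  0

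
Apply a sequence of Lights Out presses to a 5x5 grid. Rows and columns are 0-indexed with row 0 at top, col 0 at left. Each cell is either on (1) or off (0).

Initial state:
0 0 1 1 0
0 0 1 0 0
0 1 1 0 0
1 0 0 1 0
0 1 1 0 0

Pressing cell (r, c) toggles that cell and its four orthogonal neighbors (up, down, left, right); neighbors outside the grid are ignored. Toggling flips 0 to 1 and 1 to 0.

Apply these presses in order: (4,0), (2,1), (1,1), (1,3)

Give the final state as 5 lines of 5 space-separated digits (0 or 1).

After press 1 at (4,0):
0 0 1 1 0
0 0 1 0 0
0 1 1 0 0
0 0 0 1 0
1 0 1 0 0

After press 2 at (2,1):
0 0 1 1 0
0 1 1 0 0
1 0 0 0 0
0 1 0 1 0
1 0 1 0 0

After press 3 at (1,1):
0 1 1 1 0
1 0 0 0 0
1 1 0 0 0
0 1 0 1 0
1 0 1 0 0

After press 4 at (1,3):
0 1 1 0 0
1 0 1 1 1
1 1 0 1 0
0 1 0 1 0
1 0 1 0 0

Answer: 0 1 1 0 0
1 0 1 1 1
1 1 0 1 0
0 1 0 1 0
1 0 1 0 0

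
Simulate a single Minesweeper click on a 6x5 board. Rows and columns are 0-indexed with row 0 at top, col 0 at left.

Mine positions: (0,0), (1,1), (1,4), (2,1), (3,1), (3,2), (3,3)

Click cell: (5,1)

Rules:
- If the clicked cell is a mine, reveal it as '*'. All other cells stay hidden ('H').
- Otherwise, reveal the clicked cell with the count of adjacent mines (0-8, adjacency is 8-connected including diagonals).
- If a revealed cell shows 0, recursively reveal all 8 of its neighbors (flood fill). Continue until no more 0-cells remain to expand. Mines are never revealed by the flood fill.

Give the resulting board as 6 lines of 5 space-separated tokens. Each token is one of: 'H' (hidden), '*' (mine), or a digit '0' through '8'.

H H H H H
H H H H H
H H H H H
H H H H H
1 2 3 2 1
0 0 0 0 0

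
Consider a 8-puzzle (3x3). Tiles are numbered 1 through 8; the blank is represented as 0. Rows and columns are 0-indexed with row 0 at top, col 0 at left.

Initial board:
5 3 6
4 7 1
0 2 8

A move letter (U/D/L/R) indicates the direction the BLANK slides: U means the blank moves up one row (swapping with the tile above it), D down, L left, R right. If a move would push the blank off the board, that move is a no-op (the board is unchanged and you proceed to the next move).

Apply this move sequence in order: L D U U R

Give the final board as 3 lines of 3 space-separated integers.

Answer: 3 0 6
5 7 1
4 2 8

Derivation:
After move 1 (L):
5 3 6
4 7 1
0 2 8

After move 2 (D):
5 3 6
4 7 1
0 2 8

After move 3 (U):
5 3 6
0 7 1
4 2 8

After move 4 (U):
0 3 6
5 7 1
4 2 8

After move 5 (R):
3 0 6
5 7 1
4 2 8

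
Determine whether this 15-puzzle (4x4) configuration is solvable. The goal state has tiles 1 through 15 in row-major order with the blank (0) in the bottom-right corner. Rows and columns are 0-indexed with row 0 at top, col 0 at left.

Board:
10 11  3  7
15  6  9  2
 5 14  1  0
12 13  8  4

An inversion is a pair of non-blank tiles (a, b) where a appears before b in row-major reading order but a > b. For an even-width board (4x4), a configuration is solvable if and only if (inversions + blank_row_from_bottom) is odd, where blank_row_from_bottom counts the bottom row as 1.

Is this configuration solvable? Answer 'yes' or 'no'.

Answer: yes

Derivation:
Inversions: 57
Blank is in row 2 (0-indexed from top), which is row 2 counting from the bottom (bottom = 1).
57 + 2 = 59, which is odd, so the puzzle is solvable.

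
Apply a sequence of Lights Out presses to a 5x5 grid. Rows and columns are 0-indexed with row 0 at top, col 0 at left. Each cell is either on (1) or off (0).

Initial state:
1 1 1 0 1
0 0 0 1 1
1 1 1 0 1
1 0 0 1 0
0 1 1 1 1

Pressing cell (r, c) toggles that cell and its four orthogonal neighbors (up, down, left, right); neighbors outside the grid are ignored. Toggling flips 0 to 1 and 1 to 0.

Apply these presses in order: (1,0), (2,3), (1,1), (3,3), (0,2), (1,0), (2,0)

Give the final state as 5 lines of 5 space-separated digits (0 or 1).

After press 1 at (1,0):
0 1 1 0 1
1 1 0 1 1
0 1 1 0 1
1 0 0 1 0
0 1 1 1 1

After press 2 at (2,3):
0 1 1 0 1
1 1 0 0 1
0 1 0 1 0
1 0 0 0 0
0 1 1 1 1

After press 3 at (1,1):
0 0 1 0 1
0 0 1 0 1
0 0 0 1 0
1 0 0 0 0
0 1 1 1 1

After press 4 at (3,3):
0 0 1 0 1
0 0 1 0 1
0 0 0 0 0
1 0 1 1 1
0 1 1 0 1

After press 5 at (0,2):
0 1 0 1 1
0 0 0 0 1
0 0 0 0 0
1 0 1 1 1
0 1 1 0 1

After press 6 at (1,0):
1 1 0 1 1
1 1 0 0 1
1 0 0 0 0
1 0 1 1 1
0 1 1 0 1

After press 7 at (2,0):
1 1 0 1 1
0 1 0 0 1
0 1 0 0 0
0 0 1 1 1
0 1 1 0 1

Answer: 1 1 0 1 1
0 1 0 0 1
0 1 0 0 0
0 0 1 1 1
0 1 1 0 1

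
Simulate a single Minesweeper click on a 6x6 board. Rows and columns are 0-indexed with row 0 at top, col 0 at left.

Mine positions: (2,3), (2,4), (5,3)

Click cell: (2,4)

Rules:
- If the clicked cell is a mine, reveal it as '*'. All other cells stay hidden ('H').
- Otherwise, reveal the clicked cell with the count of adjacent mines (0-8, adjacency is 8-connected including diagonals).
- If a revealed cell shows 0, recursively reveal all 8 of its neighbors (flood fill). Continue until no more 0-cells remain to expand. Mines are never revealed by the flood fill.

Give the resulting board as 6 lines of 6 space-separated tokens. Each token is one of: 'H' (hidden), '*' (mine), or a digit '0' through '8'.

H H H H H H
H H H H H H
H H H H * H
H H H H H H
H H H H H H
H H H H H H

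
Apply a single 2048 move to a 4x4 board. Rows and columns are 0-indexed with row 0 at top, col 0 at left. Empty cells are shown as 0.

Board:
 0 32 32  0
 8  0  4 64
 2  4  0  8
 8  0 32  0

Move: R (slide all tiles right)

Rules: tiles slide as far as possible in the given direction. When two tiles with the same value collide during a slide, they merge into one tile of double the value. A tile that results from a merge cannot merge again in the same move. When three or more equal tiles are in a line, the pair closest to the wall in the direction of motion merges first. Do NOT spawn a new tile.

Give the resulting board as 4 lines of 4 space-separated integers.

Answer:  0  0  0 64
 0  8  4 64
 0  2  4  8
 0  0  8 32

Derivation:
Slide right:
row 0: [0, 32, 32, 0] -> [0, 0, 0, 64]
row 1: [8, 0, 4, 64] -> [0, 8, 4, 64]
row 2: [2, 4, 0, 8] -> [0, 2, 4, 8]
row 3: [8, 0, 32, 0] -> [0, 0, 8, 32]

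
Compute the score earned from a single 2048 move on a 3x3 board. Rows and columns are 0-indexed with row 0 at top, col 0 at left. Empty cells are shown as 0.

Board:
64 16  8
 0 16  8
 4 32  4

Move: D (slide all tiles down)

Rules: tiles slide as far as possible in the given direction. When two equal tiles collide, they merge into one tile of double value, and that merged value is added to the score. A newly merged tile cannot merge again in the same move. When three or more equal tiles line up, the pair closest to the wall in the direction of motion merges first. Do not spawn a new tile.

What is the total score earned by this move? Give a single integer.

Slide down:
col 0: [64, 0, 4] -> [0, 64, 4]  score +0 (running 0)
col 1: [16, 16, 32] -> [0, 32, 32]  score +32 (running 32)
col 2: [8, 8, 4] -> [0, 16, 4]  score +16 (running 48)
Board after move:
 0  0  0
64 32 16
 4 32  4

Answer: 48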